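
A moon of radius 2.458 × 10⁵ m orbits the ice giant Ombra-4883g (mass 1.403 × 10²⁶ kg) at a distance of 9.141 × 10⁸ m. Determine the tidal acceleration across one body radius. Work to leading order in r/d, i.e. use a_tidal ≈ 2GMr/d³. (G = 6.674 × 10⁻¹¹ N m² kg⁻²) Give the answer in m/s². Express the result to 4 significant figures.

6.027 × 10⁻⁶ m/s²

Δa = 2GMr/d³
   = 2 × (6.674 × 10⁻¹¹) × (1.403 × 10²⁶) × (2.458 × 10⁵) / (9.141 × 10⁸)³
   = 6.027 × 10⁻⁶ m/s²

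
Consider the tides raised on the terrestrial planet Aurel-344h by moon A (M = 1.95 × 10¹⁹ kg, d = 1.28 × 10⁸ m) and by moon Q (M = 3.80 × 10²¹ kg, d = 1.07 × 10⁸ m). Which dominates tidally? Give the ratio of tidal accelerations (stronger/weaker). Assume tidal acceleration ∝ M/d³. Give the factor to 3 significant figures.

Tidal stretch scales as M/d³; compute that for each body.
Moon A: (1.95 × 10¹⁹) / (1.28 × 10⁸)³ = 9.298 × 10⁻⁶
Moon Q: (3.80 × 10²¹) / (1.07 × 10⁸)³ = 3.102 × 10⁻³
Ratio (larger/smaller) = 334

Moon Q, by a factor of ≈ 334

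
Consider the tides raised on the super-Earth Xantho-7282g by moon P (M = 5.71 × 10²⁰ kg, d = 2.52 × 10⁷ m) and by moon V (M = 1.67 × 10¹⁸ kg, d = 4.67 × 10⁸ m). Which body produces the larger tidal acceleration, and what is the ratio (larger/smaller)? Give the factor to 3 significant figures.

Moon P, by a factor of ≈ 2.18 × 10⁶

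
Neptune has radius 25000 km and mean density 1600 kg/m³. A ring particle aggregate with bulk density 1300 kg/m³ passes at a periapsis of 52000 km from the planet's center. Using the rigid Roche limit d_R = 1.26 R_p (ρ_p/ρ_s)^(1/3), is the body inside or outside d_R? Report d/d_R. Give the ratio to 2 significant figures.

d_R = 1.26 × (25000 km) × (1600/1300)^(1/3) = 33760 km
d/d_R = (52000) / (33760) = 1.5
Since d/d_R > 1, the body is outside the Roche limit.

outside; d/d_R ≈ 1.5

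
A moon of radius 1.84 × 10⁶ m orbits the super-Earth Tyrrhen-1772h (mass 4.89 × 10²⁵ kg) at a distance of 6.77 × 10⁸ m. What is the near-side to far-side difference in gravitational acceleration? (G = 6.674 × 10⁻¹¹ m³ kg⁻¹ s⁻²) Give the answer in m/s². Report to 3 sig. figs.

a_tidal = 4GMr/d³
        = 4 × (6.674 × 10⁻¹¹) × (4.89 × 10²⁵) × (1.84 × 10⁶) / (6.77 × 10⁸)³
        = 7.74 × 10⁻⁵ m/s²

7.74 × 10⁻⁵ m/s²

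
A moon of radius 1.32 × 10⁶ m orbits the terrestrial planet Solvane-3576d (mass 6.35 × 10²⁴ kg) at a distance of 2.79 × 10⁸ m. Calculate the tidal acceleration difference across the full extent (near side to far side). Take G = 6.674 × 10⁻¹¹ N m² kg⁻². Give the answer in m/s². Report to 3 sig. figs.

1.03 × 10⁻⁴ m/s²

Differencing GM/(d−r)² and GM/(d+r)² to first order in r/d gives 4GMr/d³.
Δg = 4GMr/d³
   = 4 × (6.674 × 10⁻¹¹) × (6.35 × 10²⁴) × (1.32 × 10⁶) / (2.79 × 10⁸)³
   = 1.03 × 10⁻⁴ m/s²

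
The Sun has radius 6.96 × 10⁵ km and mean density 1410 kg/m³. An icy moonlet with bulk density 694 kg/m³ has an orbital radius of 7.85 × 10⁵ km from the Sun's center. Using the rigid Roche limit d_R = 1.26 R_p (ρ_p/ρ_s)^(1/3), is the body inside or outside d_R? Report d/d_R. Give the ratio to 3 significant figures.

inside; d/d_R ≈ 0.707

d_R = 1.26 × (6.96 × 10⁵ km) × (1410/694)^(1/3) = 1.111 × 10⁶ km
d/d_R = (7.85 × 10⁵) / (1.111 × 10⁶) = 0.707
Since d/d_R < 1, the body is inside the Roche limit.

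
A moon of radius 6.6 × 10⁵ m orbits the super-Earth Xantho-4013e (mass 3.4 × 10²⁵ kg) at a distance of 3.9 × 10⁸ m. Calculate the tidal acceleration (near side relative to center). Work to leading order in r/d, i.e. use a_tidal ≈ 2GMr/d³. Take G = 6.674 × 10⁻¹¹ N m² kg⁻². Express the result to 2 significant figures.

The tidal stretch is the gradient of GM/d² times the body's extent r, hence the 1/d³ dependence.
Δg = 2GMr/d³
   = 2 × (6.674 × 10⁻¹¹) × (3.4 × 10²⁵) × (6.6 × 10⁵) / (3.9 × 10⁸)³
   = 5.0 × 10⁻⁵ m/s²

5.0 × 10⁻⁵ m/s²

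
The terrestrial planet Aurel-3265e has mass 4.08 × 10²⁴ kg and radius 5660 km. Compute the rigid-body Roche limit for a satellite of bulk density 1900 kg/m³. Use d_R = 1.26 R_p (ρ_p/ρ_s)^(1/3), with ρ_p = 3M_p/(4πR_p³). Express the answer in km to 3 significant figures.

ρ_p = 3M_p/(4πR_p³) = 3 × (4.08 × 10²⁴) / (4π × (5.66 × 10⁶ m)³) = 5370 kg/m³
d_R = 1.26 × 5660 km × (5370/1900)^(1/3)
    = 10100 km

10100 km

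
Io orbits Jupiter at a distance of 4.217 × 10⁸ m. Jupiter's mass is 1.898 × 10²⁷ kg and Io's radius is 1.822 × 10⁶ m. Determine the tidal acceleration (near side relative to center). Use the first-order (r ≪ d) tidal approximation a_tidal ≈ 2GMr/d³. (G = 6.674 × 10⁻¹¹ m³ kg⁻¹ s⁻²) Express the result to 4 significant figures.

6.155 × 10⁻³ m/s²

Δg = 2GMr/d³
   = 2 × (6.674 × 10⁻¹¹) × (1.898 × 10²⁷) × (1.822 × 10⁶) / (4.217 × 10⁸)³
   = 6.155 × 10⁻³ m/s²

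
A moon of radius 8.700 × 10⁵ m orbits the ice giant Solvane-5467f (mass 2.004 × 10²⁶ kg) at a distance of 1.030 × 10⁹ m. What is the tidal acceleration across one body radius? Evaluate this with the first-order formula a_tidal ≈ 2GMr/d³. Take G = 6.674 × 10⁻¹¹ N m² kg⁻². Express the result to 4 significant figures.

2.130 × 10⁻⁵ m/s²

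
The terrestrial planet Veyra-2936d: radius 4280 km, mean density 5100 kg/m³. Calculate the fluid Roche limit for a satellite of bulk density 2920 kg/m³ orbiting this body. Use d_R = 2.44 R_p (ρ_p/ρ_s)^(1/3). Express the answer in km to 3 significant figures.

12600 km

d_R = 2.44 × 4280 km × (5100/2920)^(1/3)
    = 12600 km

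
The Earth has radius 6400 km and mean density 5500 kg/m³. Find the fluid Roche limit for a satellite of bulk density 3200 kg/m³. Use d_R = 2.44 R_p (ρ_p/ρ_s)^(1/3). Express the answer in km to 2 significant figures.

19000 km

d_R = 2.44 × 6400 km × (5500/3200)^(1/3)
    = 19000 km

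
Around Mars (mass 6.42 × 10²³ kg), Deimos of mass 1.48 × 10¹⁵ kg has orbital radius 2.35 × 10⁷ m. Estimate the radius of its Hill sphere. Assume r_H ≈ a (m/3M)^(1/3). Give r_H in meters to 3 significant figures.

r_H ≈ a (m/3M)^(1/3)
    = (2.35 × 10⁷) × (1.48 × 10¹⁵ / (3 × 6.42 × 10²³))^(1/3)
    = 2.15 × 10⁴ m

2.15 × 10⁴ m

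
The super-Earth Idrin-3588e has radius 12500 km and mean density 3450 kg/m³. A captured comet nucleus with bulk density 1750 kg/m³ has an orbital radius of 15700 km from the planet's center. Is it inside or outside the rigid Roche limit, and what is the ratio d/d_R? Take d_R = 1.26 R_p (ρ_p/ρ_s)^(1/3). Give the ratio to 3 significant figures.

d_R = 1.26 × (12500 km) × (3450/1750)^(1/3) = 19750 km
d/d_R = (15700) / (19750) = 0.795
Since d/d_R < 1, the body is inside the Roche limit.

inside; d/d_R ≈ 0.795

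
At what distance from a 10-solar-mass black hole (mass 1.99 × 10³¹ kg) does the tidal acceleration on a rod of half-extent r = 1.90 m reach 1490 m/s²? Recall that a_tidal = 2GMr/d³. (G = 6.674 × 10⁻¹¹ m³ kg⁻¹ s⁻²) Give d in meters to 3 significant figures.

2GMr/d³ = a_tidal  ⇒  d = (2GMr / a_tidal)^(1/3)
d = (2 × 6.674×10⁻¹¹ × (1.99 × 10³¹) × (1.90) / (1490))^(1/3)
  = 1.50 × 10⁶ m

1.50 × 10⁶ m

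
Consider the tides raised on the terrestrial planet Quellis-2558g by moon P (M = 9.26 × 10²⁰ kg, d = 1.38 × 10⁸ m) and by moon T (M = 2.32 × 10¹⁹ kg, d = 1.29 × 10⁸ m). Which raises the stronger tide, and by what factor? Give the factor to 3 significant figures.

Moon P, by a factor of ≈ 32.6

Tidal acceleration ∝ M/d³, so compare M/d³ for each.
Moon P: (9.26 × 10²⁰) / (1.38 × 10⁸)³ = 3.523 × 10⁻⁴
Moon T: (2.32 × 10¹⁹) / (1.29 × 10⁸)³ = 1.081 × 10⁻⁵
Ratio (larger/smaller) = 32.6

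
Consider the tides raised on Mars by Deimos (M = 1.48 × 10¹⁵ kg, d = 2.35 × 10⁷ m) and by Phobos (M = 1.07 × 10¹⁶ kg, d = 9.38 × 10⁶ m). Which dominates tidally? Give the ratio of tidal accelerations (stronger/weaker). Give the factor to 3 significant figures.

Phobos, by a factor of ≈ 114

The tide-raising term goes as M/d³ (the gradient of a 1/d² field).
Deimos: (1.48 × 10¹⁵) / (2.35 × 10⁷)³ = 1.140 × 10⁻⁷
Phobos: (1.07 × 10¹⁶) / (9.38 × 10⁶)³ = 1.297 × 10⁻⁵
Ratio (larger/smaller) = 114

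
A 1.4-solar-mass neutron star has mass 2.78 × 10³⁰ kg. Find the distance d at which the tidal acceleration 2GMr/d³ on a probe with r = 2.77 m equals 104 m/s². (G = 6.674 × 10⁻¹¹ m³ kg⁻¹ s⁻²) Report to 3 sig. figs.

2.15 × 10⁶ m

2GMr/d³ = a_tidal  ⇒  d = (2GMr / a_tidal)^(1/3)
d = (2 × 6.674×10⁻¹¹ × (2.78 × 10³⁰) × (2.77) / (104))^(1/3)
  = 2.15 × 10⁶ m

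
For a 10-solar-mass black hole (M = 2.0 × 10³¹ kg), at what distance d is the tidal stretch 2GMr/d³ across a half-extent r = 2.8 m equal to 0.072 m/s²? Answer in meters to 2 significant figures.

4.7 × 10⁷ m

2GMr/d³ = a_tidal  ⇒  d = (2GMr / a_tidal)^(1/3)
d = (2 × 6.674×10⁻¹¹ × (2.0 × 10³¹) × (2.8) / (0.072))^(1/3)
  = 4.7 × 10⁷ m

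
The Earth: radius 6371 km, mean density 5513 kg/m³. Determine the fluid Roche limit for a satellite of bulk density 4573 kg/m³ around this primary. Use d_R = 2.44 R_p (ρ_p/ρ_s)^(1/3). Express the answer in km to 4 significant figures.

d_R = 2.44 × 6371 km × (5513/4573)^(1/3)
    = 16540 km

16540 km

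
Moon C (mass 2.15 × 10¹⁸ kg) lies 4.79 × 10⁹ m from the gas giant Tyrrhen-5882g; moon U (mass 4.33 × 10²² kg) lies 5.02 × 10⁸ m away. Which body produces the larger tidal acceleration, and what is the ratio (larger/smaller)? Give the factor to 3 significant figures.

The tide-raising term goes as M/d³ (the gradient of a 1/d² field).
Moon C: (2.15 × 10¹⁸) / (4.79 × 10⁹)³ = 1.956 × 10⁻¹¹
Moon U: (4.33 × 10²²) / (5.02 × 10⁸)³ = 3.423 × 10⁻⁴
Ratio (larger/smaller) = 1.75 × 10⁷

Moon U, by a factor of ≈ 1.75 × 10⁷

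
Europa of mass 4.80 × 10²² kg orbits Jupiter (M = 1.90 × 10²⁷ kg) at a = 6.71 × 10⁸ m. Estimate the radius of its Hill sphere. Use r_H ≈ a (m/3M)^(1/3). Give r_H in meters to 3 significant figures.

r_H ≈ a (m/3M)^(1/3)
    = (6.71 × 10⁸) × (4.80 × 10²² / (3 × 1.90 × 10²⁷))^(1/3)
    = 1.37 × 10⁷ m

1.37 × 10⁷ m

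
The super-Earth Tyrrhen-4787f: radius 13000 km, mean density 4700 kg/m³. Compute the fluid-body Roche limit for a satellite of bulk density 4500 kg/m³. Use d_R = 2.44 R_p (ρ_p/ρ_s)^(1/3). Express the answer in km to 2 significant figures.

32000 km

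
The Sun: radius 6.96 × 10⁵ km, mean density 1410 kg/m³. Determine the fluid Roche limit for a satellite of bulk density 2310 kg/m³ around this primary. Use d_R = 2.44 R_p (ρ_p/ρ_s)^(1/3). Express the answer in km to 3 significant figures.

d_R = 2.44 × 6.96 × 10⁵ km × (1410/2310)^(1/3)
    = 1.44 × 10⁶ km

1.44 × 10⁶ km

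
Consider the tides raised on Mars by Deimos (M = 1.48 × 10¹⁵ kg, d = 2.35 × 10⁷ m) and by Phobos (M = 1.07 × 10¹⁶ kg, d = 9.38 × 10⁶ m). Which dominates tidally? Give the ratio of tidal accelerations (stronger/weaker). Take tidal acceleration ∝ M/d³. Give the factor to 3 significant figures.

Phobos, by a factor of ≈ 114

Tidal stretch scales as M/d³; compute that for each body.
Deimos: (1.48 × 10¹⁵) / (2.35 × 10⁷)³ = 1.140 × 10⁻⁷
Phobos: (1.07 × 10¹⁶) / (9.38 × 10⁶)³ = 1.297 × 10⁻⁵
Ratio (larger/smaller) = 114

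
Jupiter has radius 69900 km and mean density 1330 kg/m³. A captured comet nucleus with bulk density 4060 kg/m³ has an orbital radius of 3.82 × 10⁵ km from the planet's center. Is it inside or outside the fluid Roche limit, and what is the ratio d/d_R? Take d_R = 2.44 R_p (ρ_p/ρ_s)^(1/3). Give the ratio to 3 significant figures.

outside; d/d_R ≈ 3.25

d_R = 2.44 × (69900 km) × (1330/4060)^(1/3) = 1.176 × 10⁵ km
d/d_R = (3.82 × 10⁵) / (1.176 × 10⁵) = 3.25
Since d/d_R > 1, the body is outside the Roche limit.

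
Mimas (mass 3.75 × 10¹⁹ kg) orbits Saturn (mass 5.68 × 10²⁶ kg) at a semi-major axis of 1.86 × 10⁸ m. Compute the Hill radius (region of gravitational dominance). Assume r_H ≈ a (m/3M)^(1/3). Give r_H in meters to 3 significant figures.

5.21 × 10⁵ m

r_H ≈ a (m/3M)^(1/3)
    = (1.86 × 10⁸) × (3.75 × 10¹⁹ / (3 × 5.68 × 10²⁶))^(1/3)
    = 5.21 × 10⁵ m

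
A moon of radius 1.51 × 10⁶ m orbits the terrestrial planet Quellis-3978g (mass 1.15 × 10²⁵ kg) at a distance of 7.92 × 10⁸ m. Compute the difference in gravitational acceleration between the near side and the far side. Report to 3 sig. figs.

9.33 × 10⁻⁶ m/s²

Δg = 4GMr/d³
   = 4 × (6.674 × 10⁻¹¹) × (1.15 × 10²⁵) × (1.51 × 10⁶) / (7.92 × 10⁸)³
   = 9.33 × 10⁻⁶ m/s²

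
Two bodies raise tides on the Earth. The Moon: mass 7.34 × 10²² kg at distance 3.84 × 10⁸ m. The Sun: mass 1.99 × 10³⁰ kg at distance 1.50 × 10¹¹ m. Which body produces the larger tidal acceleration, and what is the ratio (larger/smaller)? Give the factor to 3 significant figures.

The Moon, by a factor of ≈ 2.20

Compare M/d³ for the two perturbers:
The Moon: (7.34 × 10²²) / (3.84 × 10⁸)³ = 1.296 × 10⁻³
The Sun: (1.99 × 10³⁰) / (1.50 × 10¹¹)³ = 5.896 × 10⁻⁴
Ratio (larger/smaller) = 2.20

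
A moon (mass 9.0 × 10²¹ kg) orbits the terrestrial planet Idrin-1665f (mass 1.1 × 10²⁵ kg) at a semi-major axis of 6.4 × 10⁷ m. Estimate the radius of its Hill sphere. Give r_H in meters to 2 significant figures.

4.2 × 10⁶ m

r_H ≈ a (m/3M)^(1/3)
    = (6.4 × 10⁷) × (9.0 × 10²¹ / (3 × 1.1 × 10²⁵))^(1/3)
    = 4.2 × 10⁶ m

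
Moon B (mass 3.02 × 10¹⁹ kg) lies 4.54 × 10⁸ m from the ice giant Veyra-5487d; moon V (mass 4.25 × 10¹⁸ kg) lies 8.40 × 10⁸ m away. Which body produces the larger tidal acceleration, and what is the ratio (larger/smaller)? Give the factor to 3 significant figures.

The tide-raising term goes as M/d³ (the gradient of a 1/d² field).
Moon B: (3.02 × 10¹⁹) / (4.54 × 10⁸)³ = 3.227 × 10⁻⁷
Moon V: (4.25 × 10¹⁸) / (8.40 × 10⁸)³ = 7.171 × 10⁻⁹
Ratio (larger/smaller) = 45.0

Moon B, by a factor of ≈ 45.0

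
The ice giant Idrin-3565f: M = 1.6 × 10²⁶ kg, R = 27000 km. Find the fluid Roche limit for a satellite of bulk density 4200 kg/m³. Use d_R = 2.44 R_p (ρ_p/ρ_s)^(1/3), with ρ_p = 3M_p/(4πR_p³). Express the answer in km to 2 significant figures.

51000 km

ρ_p = 3M_p/(4πR_p³) = 3 × (1.6 × 10²⁶) / (4π × (2.7 × 10⁷ m)³) = 1900 kg/m³
d_R = 2.44 × 27000 km × (1900/4200)^(1/3)
    = 51000 km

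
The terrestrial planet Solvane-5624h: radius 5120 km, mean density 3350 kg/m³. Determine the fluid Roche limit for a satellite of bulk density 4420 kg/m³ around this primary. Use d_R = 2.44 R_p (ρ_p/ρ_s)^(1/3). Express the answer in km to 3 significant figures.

11400 km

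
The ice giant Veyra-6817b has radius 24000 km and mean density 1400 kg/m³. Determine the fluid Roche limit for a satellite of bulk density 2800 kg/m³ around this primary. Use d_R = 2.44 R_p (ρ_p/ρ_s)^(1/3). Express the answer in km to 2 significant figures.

d_R = 2.44 × 24000 km × (1400/2800)^(1/3)
    = 46000 km

46000 km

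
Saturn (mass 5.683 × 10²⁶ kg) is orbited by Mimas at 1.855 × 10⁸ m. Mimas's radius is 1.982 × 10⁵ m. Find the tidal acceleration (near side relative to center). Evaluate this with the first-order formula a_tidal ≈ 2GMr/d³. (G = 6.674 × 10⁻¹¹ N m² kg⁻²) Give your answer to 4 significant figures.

2.355 × 10⁻³ m/s²

Δa = 2GMr/d³
   = 2 × (6.674 × 10⁻¹¹) × (5.683 × 10²⁶) × (1.982 × 10⁵) / (1.855 × 10⁸)³
   = 2.355 × 10⁻³ m/s²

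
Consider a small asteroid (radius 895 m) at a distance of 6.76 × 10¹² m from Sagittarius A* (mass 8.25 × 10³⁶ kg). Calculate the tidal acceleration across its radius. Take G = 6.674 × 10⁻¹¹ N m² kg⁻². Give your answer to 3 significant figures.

3.19 × 10⁻⁹ m/s²

a_tidal = 2GMr/d³
        = 2 × (6.674 × 10⁻¹¹) × (8.25 × 10³⁶) × (895) / (6.76 × 10¹²)³
        = 3.19 × 10⁻⁹ m/s²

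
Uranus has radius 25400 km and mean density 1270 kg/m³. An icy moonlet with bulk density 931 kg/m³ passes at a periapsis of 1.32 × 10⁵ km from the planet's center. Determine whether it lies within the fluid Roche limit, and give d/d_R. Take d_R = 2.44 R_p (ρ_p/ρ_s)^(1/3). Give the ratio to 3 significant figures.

outside; d/d_R ≈ 1.92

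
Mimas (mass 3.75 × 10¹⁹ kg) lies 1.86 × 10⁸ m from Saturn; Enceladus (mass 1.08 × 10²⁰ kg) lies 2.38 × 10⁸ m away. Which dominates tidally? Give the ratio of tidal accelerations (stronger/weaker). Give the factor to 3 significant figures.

Enceladus, by a factor of ≈ 1.37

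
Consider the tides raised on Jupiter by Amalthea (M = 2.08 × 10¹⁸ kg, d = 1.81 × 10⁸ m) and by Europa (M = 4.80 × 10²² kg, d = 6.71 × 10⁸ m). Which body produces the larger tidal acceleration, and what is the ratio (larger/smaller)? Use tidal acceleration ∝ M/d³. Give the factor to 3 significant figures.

Compare M/d³ for the two perturbers:
Amalthea: (2.08 × 10¹⁸) / (1.81 × 10⁸)³ = 3.508 × 10⁻⁷
Europa: (4.80 × 10²²) / (6.71 × 10⁸)³ = 1.589 × 10⁻⁴
Ratio (larger/smaller) = 453

Europa, by a factor of ≈ 453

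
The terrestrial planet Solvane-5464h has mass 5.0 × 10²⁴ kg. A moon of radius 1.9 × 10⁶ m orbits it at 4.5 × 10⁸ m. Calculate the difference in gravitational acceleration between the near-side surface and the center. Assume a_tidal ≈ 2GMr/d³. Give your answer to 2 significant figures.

Differencing GM/(d−r)² and GM/d² to first order in r/d gives 2GMr/d³.
a_tidal = 2GMr/d³
        = 2 × (6.674 × 10⁻¹¹) × (5.0 × 10²⁴) × (1.9 × 10⁶) / (4.5 × 10⁸)³
        = 1.4 × 10⁻⁵ m/s²

1.4 × 10⁻⁵ m/s²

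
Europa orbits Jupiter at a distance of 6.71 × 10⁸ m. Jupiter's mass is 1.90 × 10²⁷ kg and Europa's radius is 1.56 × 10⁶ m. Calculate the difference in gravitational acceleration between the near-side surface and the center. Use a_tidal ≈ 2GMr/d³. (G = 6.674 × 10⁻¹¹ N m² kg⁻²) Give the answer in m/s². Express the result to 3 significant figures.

1.31 × 10⁻³ m/s²

Δg = 2GMr/d³
   = 2 × (6.674 × 10⁻¹¹) × (1.90 × 10²⁷) × (1.56 × 10⁶) / (6.71 × 10⁸)³
   = 1.31 × 10⁻³ m/s²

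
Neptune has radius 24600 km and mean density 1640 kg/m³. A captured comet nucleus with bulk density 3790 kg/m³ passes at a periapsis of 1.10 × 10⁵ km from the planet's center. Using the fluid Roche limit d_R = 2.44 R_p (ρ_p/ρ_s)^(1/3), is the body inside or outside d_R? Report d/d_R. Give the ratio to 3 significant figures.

outside; d/d_R ≈ 2.42

d_R = 2.44 × (24600 km) × (1640/3790)^(1/3) = 45400 km
d/d_R = (1.10 × 10⁵) / (45400) = 2.42
Since d/d_R > 1, the body is outside the Roche limit.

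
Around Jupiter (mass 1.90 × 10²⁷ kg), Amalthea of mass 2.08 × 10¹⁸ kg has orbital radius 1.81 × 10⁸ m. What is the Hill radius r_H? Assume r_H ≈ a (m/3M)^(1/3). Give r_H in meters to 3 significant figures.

r_H ≈ a (m/3M)^(1/3)
    = (1.81 × 10⁸) × (2.08 × 10¹⁸ / (3 × 1.90 × 10²⁷))^(1/3)
    = 1.29 × 10⁵ m

1.29 × 10⁵ m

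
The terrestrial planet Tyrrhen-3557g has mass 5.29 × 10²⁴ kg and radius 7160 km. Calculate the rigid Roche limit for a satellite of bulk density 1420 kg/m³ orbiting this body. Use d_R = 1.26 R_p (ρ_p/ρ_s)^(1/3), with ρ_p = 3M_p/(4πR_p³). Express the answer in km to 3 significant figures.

ρ_p = 3M_p/(4πR_p³) = 3 × (5.29 × 10²⁴) / (4π × (7.16 × 10⁶ m)³) = 3440 kg/m³
d_R = 1.26 × 7160 km × (3440/1420)^(1/3)
    = 12100 km

12100 km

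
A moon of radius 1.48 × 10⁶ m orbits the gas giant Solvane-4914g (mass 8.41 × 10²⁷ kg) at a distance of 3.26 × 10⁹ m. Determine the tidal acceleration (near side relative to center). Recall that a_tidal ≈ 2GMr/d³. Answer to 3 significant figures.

Δg = 2GMr/d³
   = 2 × (6.674 × 10⁻¹¹) × (8.41 × 10²⁷) × (1.48 × 10⁶) / (3.26 × 10⁹)³
   = 4.80 × 10⁻⁵ m/s²

4.80 × 10⁻⁵ m/s²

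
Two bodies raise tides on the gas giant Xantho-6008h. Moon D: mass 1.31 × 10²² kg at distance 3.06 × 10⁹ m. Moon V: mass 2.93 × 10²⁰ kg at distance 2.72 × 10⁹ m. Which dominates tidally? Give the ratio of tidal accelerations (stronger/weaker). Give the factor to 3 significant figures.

Moon D, by a factor of ≈ 31.4

Tidal stretch scales as M/d³; compute that for each body.
Moon D: (1.31 × 10²²) / (3.06 × 10⁹)³ = 4.572 × 10⁻⁷
Moon V: (2.93 × 10²⁰) / (2.72 × 10⁹)³ = 1.456 × 10⁻⁸
Ratio (larger/smaller) = 31.4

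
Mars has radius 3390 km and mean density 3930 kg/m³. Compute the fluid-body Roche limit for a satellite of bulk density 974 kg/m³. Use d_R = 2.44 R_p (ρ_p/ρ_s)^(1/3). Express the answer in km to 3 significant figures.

13200 km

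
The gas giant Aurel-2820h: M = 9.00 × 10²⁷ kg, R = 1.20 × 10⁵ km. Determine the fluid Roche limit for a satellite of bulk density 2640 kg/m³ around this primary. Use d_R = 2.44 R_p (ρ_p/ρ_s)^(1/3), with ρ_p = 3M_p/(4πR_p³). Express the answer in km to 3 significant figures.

ρ_p = 3M_p/(4πR_p³) = 3 × (9.00 × 10²⁷) / (4π × (1.20 × 10⁸ m)³) = 1240 kg/m³
d_R = 2.44 × 1.20 × 10⁵ km × (1240/2640)^(1/3)
    = 2.28 × 10⁵ km

2.28 × 10⁵ km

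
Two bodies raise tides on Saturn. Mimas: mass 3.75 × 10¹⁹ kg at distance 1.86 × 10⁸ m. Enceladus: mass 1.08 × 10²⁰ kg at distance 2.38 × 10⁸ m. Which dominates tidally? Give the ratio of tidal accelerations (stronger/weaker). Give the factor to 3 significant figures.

Compare M/d³ for the two perturbers:
Mimas: (3.75 × 10¹⁹) / (1.86 × 10⁸)³ = 5.828 × 10⁻⁶
Enceladus: (1.08 × 10²⁰) / (2.38 × 10⁸)³ = 8.011 × 10⁻⁶
Ratio (larger/smaller) = 1.37

Enceladus, by a factor of ≈ 1.37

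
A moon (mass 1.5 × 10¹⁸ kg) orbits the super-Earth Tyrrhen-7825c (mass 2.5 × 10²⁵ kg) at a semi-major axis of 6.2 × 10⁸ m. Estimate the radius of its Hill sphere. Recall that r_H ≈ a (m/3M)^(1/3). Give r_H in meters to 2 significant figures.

r_H ≈ a (m/3M)^(1/3)
    = (6.2 × 10⁸) × (1.5 × 10¹⁸ / (3 × 2.5 × 10²⁵))^(1/3)
    = 1.7 × 10⁶ m

1.7 × 10⁶ m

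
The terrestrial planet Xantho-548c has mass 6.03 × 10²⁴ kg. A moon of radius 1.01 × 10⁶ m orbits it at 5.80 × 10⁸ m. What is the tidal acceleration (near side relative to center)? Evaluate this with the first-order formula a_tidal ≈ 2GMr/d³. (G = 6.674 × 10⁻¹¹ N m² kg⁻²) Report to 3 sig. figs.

Since r ≪ d, expand the inverse-square field across one radius to get the leading 2GMr/d³ term.
Δg = 2GMr/d³
   = 2 × (6.674 × 10⁻¹¹) × (6.03 × 10²⁴) × (1.01 × 10⁶) / (5.80 × 10⁸)³
   = 4.17 × 10⁻⁶ m/s²

4.17 × 10⁻⁶ m/s²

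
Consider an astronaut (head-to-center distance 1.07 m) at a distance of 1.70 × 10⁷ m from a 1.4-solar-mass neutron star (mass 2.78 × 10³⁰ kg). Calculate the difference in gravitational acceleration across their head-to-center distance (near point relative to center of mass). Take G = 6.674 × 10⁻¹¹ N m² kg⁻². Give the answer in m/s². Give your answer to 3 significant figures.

Δg = 2GMr/d³
   = 2 × (6.674 × 10⁻¹¹) × (2.78 × 10³⁰) × (1.07) / (1.70 × 10⁷)³
   = 8.08 × 10⁻² m/s²

8.08 × 10⁻² m/s²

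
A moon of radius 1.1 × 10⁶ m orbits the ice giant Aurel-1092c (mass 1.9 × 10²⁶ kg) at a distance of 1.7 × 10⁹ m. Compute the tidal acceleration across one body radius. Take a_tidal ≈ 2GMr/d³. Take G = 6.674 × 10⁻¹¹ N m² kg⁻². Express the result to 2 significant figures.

5.7 × 10⁻⁶ m/s²

Δg = 2GMr/d³
   = 2 × (6.674 × 10⁻¹¹) × (1.9 × 10²⁶) × (1.1 × 10⁶) / (1.7 × 10⁹)³
   = 5.7 × 10⁻⁶ m/s²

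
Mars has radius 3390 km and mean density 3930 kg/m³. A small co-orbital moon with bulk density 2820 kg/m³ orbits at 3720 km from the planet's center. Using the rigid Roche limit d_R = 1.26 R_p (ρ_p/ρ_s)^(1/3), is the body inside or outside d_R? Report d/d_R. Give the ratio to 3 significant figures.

d_R = 1.26 × (3390 km) × (3930/2820)^(1/3) = 4771 km
d/d_R = (3720) / (4771) = 0.780
Since d/d_R < 1, the body is inside the Roche limit.

inside; d/d_R ≈ 0.780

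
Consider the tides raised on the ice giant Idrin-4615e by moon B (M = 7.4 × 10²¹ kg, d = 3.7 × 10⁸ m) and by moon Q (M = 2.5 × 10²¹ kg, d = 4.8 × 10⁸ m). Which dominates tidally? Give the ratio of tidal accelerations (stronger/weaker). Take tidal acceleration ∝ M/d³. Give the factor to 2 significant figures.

Moon B, by a factor of ≈ 6.5

Compare M/d³ for the two perturbers:
Moon B: (7.4 × 10²¹) / (3.7 × 10⁸)³ = 1.461 × 10⁻⁴
Moon Q: (2.5 × 10²¹) / (4.8 × 10⁸)³ = 2.261 × 10⁻⁵
Ratio (larger/smaller) = 6.5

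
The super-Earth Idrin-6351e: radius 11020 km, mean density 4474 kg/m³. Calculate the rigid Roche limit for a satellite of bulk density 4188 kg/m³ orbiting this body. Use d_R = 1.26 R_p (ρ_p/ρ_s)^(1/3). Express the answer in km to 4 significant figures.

14190 km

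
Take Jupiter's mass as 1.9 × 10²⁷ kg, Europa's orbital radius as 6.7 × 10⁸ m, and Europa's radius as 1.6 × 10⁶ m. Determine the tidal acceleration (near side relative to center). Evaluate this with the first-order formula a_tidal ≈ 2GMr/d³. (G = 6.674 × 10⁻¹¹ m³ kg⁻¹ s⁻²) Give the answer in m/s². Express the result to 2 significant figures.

a_tidal = 2GMr/d³
        = 2 × (6.674 × 10⁻¹¹) × (1.9 × 10²⁷) × (1.6 × 10⁶) / (6.7 × 10⁸)³
        = 1.3 × 10⁻³ m/s²

1.3 × 10⁻³ m/s²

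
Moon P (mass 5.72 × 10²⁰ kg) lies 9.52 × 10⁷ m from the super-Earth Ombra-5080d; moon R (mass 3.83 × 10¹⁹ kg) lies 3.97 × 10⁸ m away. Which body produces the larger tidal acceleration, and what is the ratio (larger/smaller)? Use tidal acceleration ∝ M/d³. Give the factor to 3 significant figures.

Moon P, by a factor of ≈ 1080

The tide-raising term goes as M/d³ (the gradient of a 1/d² field).
Moon P: (5.72 × 10²⁰) / (9.52 × 10⁷)³ = 6.630 × 10⁻⁴
Moon R: (3.83 × 10¹⁹) / (3.97 × 10⁸)³ = 6.121 × 10⁻⁷
Ratio (larger/smaller) = 1080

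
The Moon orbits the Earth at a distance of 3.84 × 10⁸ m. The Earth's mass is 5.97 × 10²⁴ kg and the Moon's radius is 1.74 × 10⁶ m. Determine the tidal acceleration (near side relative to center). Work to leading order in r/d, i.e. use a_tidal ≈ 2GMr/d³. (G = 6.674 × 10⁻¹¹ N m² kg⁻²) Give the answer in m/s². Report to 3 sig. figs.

2.45 × 10⁻⁵ m/s²

Δg = 2GMr/d³
   = 2 × (6.674 × 10⁻¹¹) × (5.97 × 10²⁴) × (1.74 × 10⁶) / (3.84 × 10⁸)³
   = 2.45 × 10⁻⁵ m/s²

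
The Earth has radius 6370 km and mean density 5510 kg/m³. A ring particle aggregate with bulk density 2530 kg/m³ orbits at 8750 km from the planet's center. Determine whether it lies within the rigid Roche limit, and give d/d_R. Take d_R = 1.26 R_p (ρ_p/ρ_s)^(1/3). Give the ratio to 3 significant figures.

d_R = 1.26 × (6370 km) × (5510/2530)^(1/3) = 10400 km
d/d_R = (8750) / (10400) = 0.841
Since d/d_R < 1, the body is inside the Roche limit.

inside; d/d_R ≈ 0.841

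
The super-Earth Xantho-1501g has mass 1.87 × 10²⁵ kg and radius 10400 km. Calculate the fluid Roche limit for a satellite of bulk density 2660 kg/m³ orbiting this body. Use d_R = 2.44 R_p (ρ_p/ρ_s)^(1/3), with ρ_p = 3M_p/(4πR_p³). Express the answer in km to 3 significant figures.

ρ_p = 3M_p/(4πR_p³) = 3 × (1.87 × 10²⁵) / (4π × (1.04 × 10⁷ m)³) = 3970 kg/m³
d_R = 2.44 × 10400 km × (3970/2660)^(1/3)
    = 29000 km

29000 km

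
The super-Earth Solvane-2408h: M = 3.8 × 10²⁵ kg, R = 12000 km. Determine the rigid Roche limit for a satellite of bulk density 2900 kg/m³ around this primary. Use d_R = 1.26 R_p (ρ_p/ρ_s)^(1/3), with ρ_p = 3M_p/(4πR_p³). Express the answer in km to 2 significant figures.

ρ_p = 3M_p/(4πR_p³) = 3 × (3.8 × 10²⁵) / (4π × (1.2 × 10⁷ m)³) = 5200 kg/m³
d_R = 1.26 × 12000 km × (5200/2900)^(1/3)
    = 18000 km

18000 km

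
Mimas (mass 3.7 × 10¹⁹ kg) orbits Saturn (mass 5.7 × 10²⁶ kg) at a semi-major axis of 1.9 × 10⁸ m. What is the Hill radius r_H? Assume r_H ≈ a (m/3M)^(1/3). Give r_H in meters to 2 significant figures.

5.3 × 10⁵ m

r_H ≈ a (m/3M)^(1/3)
    = (1.9 × 10⁸) × (3.7 × 10¹⁹ / (3 × 5.7 × 10²⁶))^(1/3)
    = 5.3 × 10⁵ m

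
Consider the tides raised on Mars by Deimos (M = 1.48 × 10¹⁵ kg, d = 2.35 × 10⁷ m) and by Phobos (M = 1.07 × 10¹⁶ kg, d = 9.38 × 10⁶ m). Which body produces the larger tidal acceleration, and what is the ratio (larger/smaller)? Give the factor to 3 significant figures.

Phobos, by a factor of ≈ 114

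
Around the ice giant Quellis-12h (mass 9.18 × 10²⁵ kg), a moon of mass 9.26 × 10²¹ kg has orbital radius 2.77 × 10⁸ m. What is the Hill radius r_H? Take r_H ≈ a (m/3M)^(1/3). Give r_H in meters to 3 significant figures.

r_H ≈ a (m/3M)^(1/3)
    = (2.77 × 10⁸) × (9.26 × 10²¹ / (3 × 9.18 × 10²⁵))^(1/3)
    = 8.94 × 10⁶ m

8.94 × 10⁶ m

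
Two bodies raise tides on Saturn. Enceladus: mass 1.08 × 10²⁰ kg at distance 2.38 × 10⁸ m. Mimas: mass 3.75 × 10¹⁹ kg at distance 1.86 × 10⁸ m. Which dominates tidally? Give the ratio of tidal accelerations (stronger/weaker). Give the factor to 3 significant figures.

Enceladus, by a factor of ≈ 1.37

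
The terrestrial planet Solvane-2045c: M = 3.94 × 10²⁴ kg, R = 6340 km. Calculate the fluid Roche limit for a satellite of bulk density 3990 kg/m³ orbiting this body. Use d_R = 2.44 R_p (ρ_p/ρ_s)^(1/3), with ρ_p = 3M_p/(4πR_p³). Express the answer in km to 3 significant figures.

ρ_p = 3M_p/(4πR_p³) = 3 × (3.94 × 10²⁴) / (4π × (6.34 × 10⁶ m)³) = 3690 kg/m³
d_R = 2.44 × 6340 km × (3690/3990)^(1/3)
    = 15100 km

15100 km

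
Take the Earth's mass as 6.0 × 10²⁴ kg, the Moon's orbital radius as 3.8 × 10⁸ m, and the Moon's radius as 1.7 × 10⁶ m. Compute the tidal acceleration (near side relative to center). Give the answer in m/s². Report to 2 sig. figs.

Differencing GM/(d−r)² and GM/d² to first order in r/d gives 2GMr/d³.
Δg = 2GMr/d³
   = 2 × (6.674 × 10⁻¹¹) × (6.0 × 10²⁴) × (1.7 × 10⁶) / (3.8 × 10⁸)³
   = 2.5 × 10⁻⁵ m/s²

2.5 × 10⁻⁵ m/s²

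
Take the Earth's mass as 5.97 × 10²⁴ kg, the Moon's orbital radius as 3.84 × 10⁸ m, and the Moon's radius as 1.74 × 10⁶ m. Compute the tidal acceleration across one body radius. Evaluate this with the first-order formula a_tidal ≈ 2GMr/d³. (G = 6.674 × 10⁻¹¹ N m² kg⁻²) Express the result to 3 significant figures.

The tidal stretch is the gradient of GM/d² times the body's extent r, hence the 1/d³ dependence.
Δa = 2GMr/d³
   = 2 × (6.674 × 10⁻¹¹) × (5.97 × 10²⁴) × (1.74 × 10⁶) / (3.84 × 10⁸)³
   = 2.45 × 10⁻⁵ m/s²

2.45 × 10⁻⁵ m/s²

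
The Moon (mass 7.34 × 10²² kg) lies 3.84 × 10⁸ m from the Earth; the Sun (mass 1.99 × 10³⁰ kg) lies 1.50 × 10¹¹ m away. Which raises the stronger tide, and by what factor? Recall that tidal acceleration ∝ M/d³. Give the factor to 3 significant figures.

The Moon, by a factor of ≈ 2.20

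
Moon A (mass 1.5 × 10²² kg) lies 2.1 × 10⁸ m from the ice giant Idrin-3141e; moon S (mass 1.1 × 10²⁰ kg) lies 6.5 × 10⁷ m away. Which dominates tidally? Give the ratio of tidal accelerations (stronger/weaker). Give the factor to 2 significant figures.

Moon A, by a factor of ≈ 4.0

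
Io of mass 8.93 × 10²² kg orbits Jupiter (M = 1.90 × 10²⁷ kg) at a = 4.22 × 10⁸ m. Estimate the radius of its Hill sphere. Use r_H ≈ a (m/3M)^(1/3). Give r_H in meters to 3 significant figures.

r_H ≈ a (m/3M)^(1/3)
    = (4.22 × 10⁸) × (8.93 × 10²² / (3 × 1.90 × 10²⁷))^(1/3)
    = 1.06 × 10⁷ m

1.06 × 10⁷ m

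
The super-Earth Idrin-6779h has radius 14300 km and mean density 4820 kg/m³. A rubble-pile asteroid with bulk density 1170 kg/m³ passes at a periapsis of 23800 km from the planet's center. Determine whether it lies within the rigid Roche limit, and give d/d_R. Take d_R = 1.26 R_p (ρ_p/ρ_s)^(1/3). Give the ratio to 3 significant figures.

inside; d/d_R ≈ 0.824

d_R = 1.26 × (14300 km) × (4820/1170)^(1/3) = 28880 km
d/d_R = (23800) / (28880) = 0.824
Since d/d_R < 1, the body is inside the Roche limit.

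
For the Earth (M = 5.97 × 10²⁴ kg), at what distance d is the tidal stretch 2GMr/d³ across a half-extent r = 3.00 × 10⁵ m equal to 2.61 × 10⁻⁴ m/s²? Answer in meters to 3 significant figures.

9.71 × 10⁷ m

2GMr/d³ = a_tidal  ⇒  d = (2GMr / a_tidal)^(1/3)
d = (2 × 6.674×10⁻¹¹ × (5.97 × 10²⁴) × (3.00 × 10⁵) / (2.61 × 10⁻⁴))^(1/3)
  = 9.71 × 10⁷ m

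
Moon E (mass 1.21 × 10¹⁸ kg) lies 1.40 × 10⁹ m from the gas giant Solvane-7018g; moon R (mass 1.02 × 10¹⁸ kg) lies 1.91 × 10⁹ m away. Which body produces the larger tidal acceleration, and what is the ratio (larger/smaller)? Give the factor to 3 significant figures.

Moon E, by a factor of ≈ 3.01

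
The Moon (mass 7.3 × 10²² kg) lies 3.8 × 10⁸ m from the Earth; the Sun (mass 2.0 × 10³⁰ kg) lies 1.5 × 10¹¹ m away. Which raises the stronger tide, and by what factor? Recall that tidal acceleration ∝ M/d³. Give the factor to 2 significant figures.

Tidal stretch scales as M/d³; compute that for each body.
The Moon: (7.3 × 10²²) / (3.8 × 10⁸)³ = 1.330 × 10⁻³
The Sun: (2.0 × 10³⁰) / (1.5 × 10¹¹)³ = 5.926 × 10⁻⁴
Ratio (larger/smaller) = 2.2

The Moon, by a factor of ≈ 2.2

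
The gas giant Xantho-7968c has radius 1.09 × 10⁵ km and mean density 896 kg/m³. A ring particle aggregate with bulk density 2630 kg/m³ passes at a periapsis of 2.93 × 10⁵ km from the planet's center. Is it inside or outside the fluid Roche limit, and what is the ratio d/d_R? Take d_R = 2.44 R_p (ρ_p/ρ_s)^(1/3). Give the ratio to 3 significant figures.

d_R = 2.44 × (1.09 × 10⁵ km) × (896/2630)^(1/3) = 1.858 × 10⁵ km
d/d_R = (2.93 × 10⁵) / (1.858 × 10⁵) = 1.58
Since d/d_R > 1, the body is outside the Roche limit.

outside; d/d_R ≈ 1.58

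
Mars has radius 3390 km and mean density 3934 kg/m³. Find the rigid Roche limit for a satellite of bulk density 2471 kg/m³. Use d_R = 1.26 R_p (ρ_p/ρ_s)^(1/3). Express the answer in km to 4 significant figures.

d_R = 1.26 × 3390 km × (3934/2471)^(1/3)
    = 4988 km

4988 km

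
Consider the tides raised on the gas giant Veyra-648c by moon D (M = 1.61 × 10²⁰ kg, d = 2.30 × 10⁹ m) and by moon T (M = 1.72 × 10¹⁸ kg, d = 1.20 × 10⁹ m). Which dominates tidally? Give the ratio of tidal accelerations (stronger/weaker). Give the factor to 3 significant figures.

Moon D, by a factor of ≈ 13.3

The tide-raising term goes as M/d³ (the gradient of a 1/d² field).
Moon D: (1.61 × 10²⁰) / (2.30 × 10⁹)³ = 1.323 × 10⁻⁸
Moon T: (1.72 × 10¹⁸) / (1.20 × 10⁹)³ = 9.954 × 10⁻¹⁰
Ratio (larger/smaller) = 13.3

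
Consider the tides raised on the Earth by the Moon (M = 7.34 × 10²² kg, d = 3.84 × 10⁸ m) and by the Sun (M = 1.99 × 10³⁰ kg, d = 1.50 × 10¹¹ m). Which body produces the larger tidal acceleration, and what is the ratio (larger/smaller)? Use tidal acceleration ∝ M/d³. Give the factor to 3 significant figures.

Tidal stretch scales as M/d³; compute that for each body.
The Moon: (7.34 × 10²²) / (3.84 × 10⁸)³ = 1.296 × 10⁻³
The Sun: (1.99 × 10³⁰) / (1.50 × 10¹¹)³ = 5.896 × 10⁻⁴
Ratio (larger/smaller) = 2.20

The Moon, by a factor of ≈ 2.20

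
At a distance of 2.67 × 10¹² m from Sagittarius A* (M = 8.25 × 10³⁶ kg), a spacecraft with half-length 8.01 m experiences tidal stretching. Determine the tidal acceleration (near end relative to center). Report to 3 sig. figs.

4.63 × 10⁻¹⁰ m/s²

Δg = 2GMr/d³
   = 2 × (6.674 × 10⁻¹¹) × (8.25 × 10³⁶) × (8.01) / (2.67 × 10¹²)³
   = 4.63 × 10⁻¹⁰ m/s²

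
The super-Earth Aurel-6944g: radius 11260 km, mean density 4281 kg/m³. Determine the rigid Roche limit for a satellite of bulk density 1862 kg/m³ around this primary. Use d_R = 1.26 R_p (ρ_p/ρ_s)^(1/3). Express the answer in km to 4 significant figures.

18730 km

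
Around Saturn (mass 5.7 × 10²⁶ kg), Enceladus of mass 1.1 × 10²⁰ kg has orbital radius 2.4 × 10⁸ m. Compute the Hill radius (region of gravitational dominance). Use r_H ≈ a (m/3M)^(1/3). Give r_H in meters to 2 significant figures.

9.6 × 10⁵ m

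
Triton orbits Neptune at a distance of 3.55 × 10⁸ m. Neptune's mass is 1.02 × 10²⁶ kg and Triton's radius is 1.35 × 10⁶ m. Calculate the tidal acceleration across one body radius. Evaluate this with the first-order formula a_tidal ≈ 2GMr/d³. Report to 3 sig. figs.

a_tidal = 2GMr/d³
        = 2 × (6.674 × 10⁻¹¹) × (1.02 × 10²⁶) × (1.35 × 10⁶) / (3.55 × 10⁸)³
        = 4.11 × 10⁻⁴ m/s²

4.11 × 10⁻⁴ m/s²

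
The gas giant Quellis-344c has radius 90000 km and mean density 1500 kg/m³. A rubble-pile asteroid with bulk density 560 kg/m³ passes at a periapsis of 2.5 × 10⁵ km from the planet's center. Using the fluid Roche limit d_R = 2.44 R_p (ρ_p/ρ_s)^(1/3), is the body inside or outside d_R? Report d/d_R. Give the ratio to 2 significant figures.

inside; d/d_R ≈ 0.82

d_R = 2.44 × (90000 km) × (1500/560)^(1/3) = 3.050 × 10⁵ km
d/d_R = (2.5 × 10⁵) / (3.050 × 10⁵) = 0.82
Since d/d_R < 1, the body is inside the Roche limit.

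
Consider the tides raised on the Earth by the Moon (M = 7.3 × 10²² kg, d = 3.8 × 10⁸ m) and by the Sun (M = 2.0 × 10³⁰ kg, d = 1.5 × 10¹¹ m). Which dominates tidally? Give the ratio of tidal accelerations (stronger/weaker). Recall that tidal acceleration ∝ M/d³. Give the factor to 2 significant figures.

The Moon, by a factor of ≈ 2.2

Tidal acceleration ∝ M/d³, so compare M/d³ for each.
The Moon: (7.3 × 10²²) / (3.8 × 10⁸)³ = 1.330 × 10⁻³
The Sun: (2.0 × 10³⁰) / (1.5 × 10¹¹)³ = 5.926 × 10⁻⁴
Ratio (larger/smaller) = 2.2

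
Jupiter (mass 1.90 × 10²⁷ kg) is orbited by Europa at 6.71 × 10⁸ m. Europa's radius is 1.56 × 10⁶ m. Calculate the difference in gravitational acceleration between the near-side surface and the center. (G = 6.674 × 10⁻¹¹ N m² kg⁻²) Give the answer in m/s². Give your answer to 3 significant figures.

1.31 × 10⁻³ m/s²

Δg = 2GMr/d³
   = 2 × (6.674 × 10⁻¹¹) × (1.90 × 10²⁷) × (1.56 × 10⁶) / (6.71 × 10⁸)³
   = 1.31 × 10⁻³ m/s²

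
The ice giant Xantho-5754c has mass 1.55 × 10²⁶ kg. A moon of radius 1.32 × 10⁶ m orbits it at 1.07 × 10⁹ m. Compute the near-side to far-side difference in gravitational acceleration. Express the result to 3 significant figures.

4.46 × 10⁻⁵ m/s²

a_tidal = 4GMr/d³
        = 4 × (6.674 × 10⁻¹¹) × (1.55 × 10²⁶) × (1.32 × 10⁶) / (1.07 × 10⁹)³
        = 4.46 × 10⁻⁵ m/s²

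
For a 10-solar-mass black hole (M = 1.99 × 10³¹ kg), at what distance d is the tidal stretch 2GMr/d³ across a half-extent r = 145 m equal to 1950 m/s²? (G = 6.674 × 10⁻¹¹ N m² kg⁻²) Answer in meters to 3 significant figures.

5.82 × 10⁶ m

2GMr/d³ = a_tidal  ⇒  d = (2GMr / a_tidal)^(1/3)
d = (2 × 6.674×10⁻¹¹ × (1.99 × 10³¹) × (145) / (1950))^(1/3)
  = 5.82 × 10⁶ m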